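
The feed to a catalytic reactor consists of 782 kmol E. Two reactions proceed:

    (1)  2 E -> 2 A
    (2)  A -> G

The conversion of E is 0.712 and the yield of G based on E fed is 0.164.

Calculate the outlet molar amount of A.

429 kmol

Conversion of E: E consumed = 2ξ₁ = 0.712 × 782 → ξ₁ = 278.4 kmol.
Yield of G: 1ξ₂ / 782 = 0.164 → ξ₂ = 128.2 kmol.
Outlet amounts (n = n₀ + Σ ν·ξ):
  E: 782 − 2(278.4) = 225.2
  A: 0 + 2(278.4) − 1(128.2) = 428.5
  G: 0 + 1(128.2) = 128.2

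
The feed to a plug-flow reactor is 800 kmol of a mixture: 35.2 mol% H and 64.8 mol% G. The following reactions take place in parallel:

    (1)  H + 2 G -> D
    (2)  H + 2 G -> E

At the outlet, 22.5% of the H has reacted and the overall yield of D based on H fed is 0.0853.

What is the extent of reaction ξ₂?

Yield of D: 1ξ₁ / 281.6 = 0.0853 → ξ₁ = 24.02 kmol.
Conversion of H: 1ξ₁ + 1ξ₂ = 0.225 × 281.6 = 63.36 → ξ₂ = 39.34 kmol.
Outlet amounts (n = n₀ + Σ ν·ξ):
  H: 281.6 − 1(24.02) − 1(39.34) = 218.2
  G: 518.4 − 2(24.02) − 2(39.34) = 391.7
  D: 0 + 1(24.02) = 24.02
  E: 0 + 1(39.34) = 39.34

ξ₂ = 39.3 kmol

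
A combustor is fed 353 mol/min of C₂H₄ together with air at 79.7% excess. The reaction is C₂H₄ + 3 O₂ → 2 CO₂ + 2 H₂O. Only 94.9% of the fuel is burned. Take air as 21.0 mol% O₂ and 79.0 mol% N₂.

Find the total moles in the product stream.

9420 mol/min

Stoichiometric O₂ = 3 × 353 = 1059 mol/min; O₂ fed = 1059 × 1.797 = 1903 mol/min.
N₂ fed = 1903 × 79/21 = 7159 mol/min.
Fuel reacted = 0.949 × 353 → ξ = 335 mol/min.
Outlet (n = n₀ + ν ξ):
  C₂H₄: 353 − 1(335) = 18
  O₂: 1903 − 3(335) = 898
  N₂: 7159 (inert)
  CO₂: 0 + 2(335) = 670
  H₂O: 0 + 2(335) = 670
Total out = 18 + 898 + 7159 + 670 + 670 = 9415 mol/min.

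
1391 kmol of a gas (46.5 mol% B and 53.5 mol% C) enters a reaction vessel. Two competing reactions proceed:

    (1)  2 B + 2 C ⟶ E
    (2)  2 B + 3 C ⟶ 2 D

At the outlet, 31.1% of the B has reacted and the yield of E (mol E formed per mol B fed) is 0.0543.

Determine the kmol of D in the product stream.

Yield of E: 1ξ₁ / 646.8 = 0.0543 → ξ₁ = 35.12 kmol.
Conversion of B: 2ξ₁ + 2ξ₂ = 0.311 × 646.8 = 201.2 → ξ₂ = 65.46 kmol.
Outlet amounts (n = n₀ + Σ ν·ξ):
  B: 646.8 − 2(35.12) − 2(65.46) = 445.7
  C: 744.2 − 2(35.12) − 3(65.46) = 477.6
  E: 0 + 1(35.12) = 35.12
  D: 0 + 2(65.46) = 130.9

131 kmol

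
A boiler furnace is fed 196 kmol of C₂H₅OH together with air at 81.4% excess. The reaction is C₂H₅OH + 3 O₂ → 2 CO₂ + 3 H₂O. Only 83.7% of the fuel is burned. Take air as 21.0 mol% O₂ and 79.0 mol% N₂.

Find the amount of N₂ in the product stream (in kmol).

4010 kmol

Stoichiometric O₂ = 3 × 196 = 588 kmol; O₂ fed = 588 × 1.814 = 1067 kmol.
N₂ fed = 1067 × 79/21 = 4013 kmol.
Fuel reacted = 0.837 × 196 → ξ = 164.1 kmol.
Outlet (n = n₀ + ν ξ):
  C₂H₅OH: 196 − 1(164.1) = 31.95
  O₂: 1067 − 3(164.1) = 574.5
  N₂: 4013 (inert)
  CO₂: 0 + 2(164.1) = 328.1
  H₂O: 0 + 3(164.1) = 492.2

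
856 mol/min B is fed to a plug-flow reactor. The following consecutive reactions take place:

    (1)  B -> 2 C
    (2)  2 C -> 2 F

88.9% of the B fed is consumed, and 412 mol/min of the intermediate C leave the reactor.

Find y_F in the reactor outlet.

0.686

Conversion of B: B consumed = 1ξ₁ = 0.889 × 856 → ξ₁ = 761 mol/min.
C balance: n_C = 0 + 2ξ₁ − 2ξ₂ = 412 → ξ₂ = (2·761 − 412)/2 = 555 mol/min.
Outlet amounts (n = n₀ + Σ ν·ξ):
  B: 856 − 1(761) = 95.02
  C: 0 + 2(761) − 2(555) = 412
  F: 0 + 2(555) = 1110
Total out = 1617 mol/min; y_F = 1110 / 1617 = 0.6864.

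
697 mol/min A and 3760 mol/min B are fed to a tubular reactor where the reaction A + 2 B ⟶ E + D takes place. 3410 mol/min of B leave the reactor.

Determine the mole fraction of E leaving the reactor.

0.0409

For B: n = n₀ − 2ξ → 3410 = 3760 − 2ξ, giving ξ = 175 mol/min.
Outlet amounts (n = n₀ + ν ξ):
  A: 697 − 1(175) = 522
  B: 3760 − 2(175) = 3410
  E: 0 + 1(175) = 175
  D: 0 + 1(175) = 175
Total out = 4282 mol/min; y_E = 175 / 4282 = 0.04087.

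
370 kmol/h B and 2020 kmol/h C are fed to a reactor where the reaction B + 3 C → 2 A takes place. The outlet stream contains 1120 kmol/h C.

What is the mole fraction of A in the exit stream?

0.335

For C: n = n₀ − 3ξ → 1120 = 2020 − 3ξ, giving ξ = 300 kmol/h.
Outlet amounts (n = n₀ + ν ξ):
  B: 370 − 1(300) = 70
  C: 2020 − 3(300) = 1120
  A: 0 + 2(300) = 600
Total out = 1790 kmol/h; y_A = 600 / 1790 = 0.3352.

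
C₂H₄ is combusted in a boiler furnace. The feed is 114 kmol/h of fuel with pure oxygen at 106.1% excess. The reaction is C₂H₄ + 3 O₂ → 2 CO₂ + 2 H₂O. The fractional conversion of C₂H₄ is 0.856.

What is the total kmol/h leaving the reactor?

Stoichiometric O₂ = 3 × 114 = 342 kmol/h; O₂ fed = 342 × 2.061 = 704.9 kmol/h.
Fuel reacted = 0.856 × 114 → ξ = 97.58 kmol/h.
Outlet (n = n₀ + ν ξ):
  C₂H₄: 114 − 1(97.58) = 16.42
  O₂: 704.9 − 3(97.58) = 412.1
  CO₂: 0 + 2(97.58) = 195.2
  H₂O: 0 + 2(97.58) = 195.2
Total out = 16.42 + 412.1 + 195.2 + 195.2 = 818.9 kmol/h.

819 kmol/h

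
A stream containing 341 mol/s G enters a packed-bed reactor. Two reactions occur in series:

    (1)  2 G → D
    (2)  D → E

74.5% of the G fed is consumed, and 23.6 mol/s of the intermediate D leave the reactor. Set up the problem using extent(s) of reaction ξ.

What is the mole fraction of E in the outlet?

0.483

Conversion of G: G consumed = 2ξ₁ = 0.745 × 341 → ξ₁ = 127 mol/s.
D balance: n_D = 0 + 1ξ₁ − 1ξ₂ = 23.6 → ξ₂ = (1·127 − 23.6)/1 = 103.4 mol/s.
Outlet amounts (n = n₀ + Σ ν·ξ):
  G: 341 − 2(127) = 86.96
  D: 0 + 1(127) − 1(103.4) = 23.6
  E: 0 + 1(103.4) = 103.4
Total out = 214 mol/s; y_E = 103.4 / 214 = 0.4833.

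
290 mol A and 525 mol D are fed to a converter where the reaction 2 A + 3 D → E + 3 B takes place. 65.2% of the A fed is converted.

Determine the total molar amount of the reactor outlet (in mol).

720 mol

A reacted = 0.652 × 290 = 189.1 mol; ν_A = −2, so ξ = 189.1/2 = 94.54 mol.
Outlet amounts (n = n₀ + ν ξ):
  A: 290 − 2(94.54) = 100.9
  D: 525 − 3(94.54) = 241.4
  E: 0 + 1(94.54) = 94.54
  B: 0 + 3(94.54) = 283.6
Total out = 100.9 + 241.4 + 94.54 + 283.6 = 720.5 mol.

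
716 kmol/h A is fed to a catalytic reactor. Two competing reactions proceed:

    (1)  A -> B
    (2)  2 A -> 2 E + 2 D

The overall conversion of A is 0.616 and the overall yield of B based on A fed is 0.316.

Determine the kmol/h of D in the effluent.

Yield of B: 1ξ₁ / 716 = 0.316 → ξ₁ = 226.3 kmol/h.
Conversion of A: 1ξ₁ + 2ξ₂ = 0.616 × 716 = 441.1 → ξ₂ = 107.4 kmol/h.
Outlet amounts (n = n₀ + Σ ν·ξ):
  A: 716 − 1(226.3) − 2(107.4) = 274.9
  B: 0 + 1(226.3) = 226.3
  E: 0 + 2(107.4) = 214.8
  D: 0 + 2(107.4) = 214.8

215 kmol/h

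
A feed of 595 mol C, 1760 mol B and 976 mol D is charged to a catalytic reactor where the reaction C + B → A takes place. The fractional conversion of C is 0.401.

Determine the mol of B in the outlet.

C reacted = 0.401 × 595 = 238.6 mol; ν_C = −1, so ξ = 238.6/1 = 238.6 mol.
Outlet amounts (n = n₀ + ν ξ):
  C: 595 − 1(238.6) = 356.4
  B: 1760 − 1(238.6) = 1521
  A: 0 + 1(238.6) = 238.6
  D: 976 (inert)

1520 mol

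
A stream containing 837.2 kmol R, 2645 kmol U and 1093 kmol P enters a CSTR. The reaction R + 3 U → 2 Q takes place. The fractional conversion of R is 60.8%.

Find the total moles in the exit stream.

R reacted = 0.608 × 837.2 = 509 kmol; ν_R = −1, so ξ = 509/1 = 509 kmol.
Outlet amounts (n = n₀ + ν ξ):
  R: 837.2 − 1(509) = 328.2
  U: 2645 − 3(509) = 1118
  Q: 0 + 2(509) = 1018
  P: 1093 (inert)
Total out = 328.2 + 1118 + 1018 + 1093 = 3557 kmol.

3560 kmol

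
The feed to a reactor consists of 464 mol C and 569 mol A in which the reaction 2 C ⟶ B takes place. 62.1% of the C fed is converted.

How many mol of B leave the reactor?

C reacted = 0.621 × 464 = 288.1 mol; ν_C = −2, so ξ = 288.1/2 = 144.1 mol.
Outlet amounts (n = n₀ + ν ξ):
  C: 464 − 2(144.1) = 175.9
  B: 0 + 1(144.1) = 144.1
  A: 569 (inert)

144 mol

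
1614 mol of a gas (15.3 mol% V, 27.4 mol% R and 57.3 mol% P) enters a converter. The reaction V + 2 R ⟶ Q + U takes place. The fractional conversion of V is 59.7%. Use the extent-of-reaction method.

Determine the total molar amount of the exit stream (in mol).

V reacted = 0.597 × 246.9 = 147.4 mol; ν_V = −1, so ξ = 147.4/1 = 147.4 mol.
Outlet amounts (n = n₀ + ν ξ):
  V: 246.9 − 1(147.4) = 99.52
  R: 442.2 − 2(147.4) = 147.4
  Q: 0 + 1(147.4) = 147.4
  U: 0 + 1(147.4) = 147.4
  P: 924.8 (inert)
Total out = 99.52 + 147.4 + 147.4 + 147.4 + 924.8 = 1467 mol.

1470 mol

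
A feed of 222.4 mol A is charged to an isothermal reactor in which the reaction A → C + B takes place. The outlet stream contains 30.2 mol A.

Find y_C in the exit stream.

0.464

For A: n = n₀ − 1ξ → 30.2 = 222.4 − 1ξ, giving ξ = 192.2 mol.
Outlet amounts (n = n₀ + ν ξ):
  A: 222.4 − 1(192.2) = 30.2
  C: 0 + 1(192.2) = 192.2
  B: 0 + 1(192.2) = 192.2
Total out = 414.6 mol; y_C = 192.2 / 414.6 = 0.4636.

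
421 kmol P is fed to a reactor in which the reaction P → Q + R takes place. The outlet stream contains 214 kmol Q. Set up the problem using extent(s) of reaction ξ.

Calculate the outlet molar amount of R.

For Q: n = n₀ + 1ξ → 214 = 0 + 1ξ, giving ξ = 214 kmol.
Outlet amounts (n = n₀ + ν ξ):
  P: 421 − 1(214) = 207
  Q: 0 + 1(214) = 214
  R: 0 + 1(214) = 214

214 kmol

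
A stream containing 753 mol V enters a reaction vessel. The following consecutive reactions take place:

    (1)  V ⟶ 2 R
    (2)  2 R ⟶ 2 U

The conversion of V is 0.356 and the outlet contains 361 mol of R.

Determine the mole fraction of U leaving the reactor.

0.172

Conversion of V: V consumed = 1ξ₁ = 0.356 × 753 → ξ₁ = 268.1 mol.
R balance: n_R = 0 + 2ξ₁ − 2ξ₂ = 361 → ξ₂ = (2·268.1 − 361)/2 = 87.57 mol.
Outlet amounts (n = n₀ + Σ ν·ξ):
  V: 753 − 1(268.1) = 484.9
  R: 0 + 2(268.1) − 2(87.57) = 361
  U: 0 + 2(87.57) = 175.1
Total out = 1021 mol; y_U = 175.1 / 1021 = 0.1715.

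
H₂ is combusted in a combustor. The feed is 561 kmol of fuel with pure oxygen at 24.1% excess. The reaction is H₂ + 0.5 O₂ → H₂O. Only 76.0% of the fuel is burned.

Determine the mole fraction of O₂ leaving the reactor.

Stoichiometric O₂ = 0.5 × 561 = 280.5 kmol; O₂ fed = 280.5 × 1.241 = 348.1 kmol.
Fuel reacted = 0.76 × 561 → ξ = 426.4 kmol.
Outlet (n = n₀ + ν ξ):
  H₂: 561 − 1(426.4) = 134.6
  O₂: 348.1 − 0.5(426.4) = 134.9
  H₂O: 0 + 1(426.4) = 426.4
Total out = 695.9 kmol; y_O₂ = 134.9 / 695.9 = 0.1939.

0.194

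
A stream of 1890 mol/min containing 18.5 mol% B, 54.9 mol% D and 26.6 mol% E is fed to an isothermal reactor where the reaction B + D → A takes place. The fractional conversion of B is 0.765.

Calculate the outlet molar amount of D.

770 mol/min

B reacted = 0.765 × 349.6 = 267.5 mol/min; ν_B = −1, so ξ = 267.5/1 = 267.5 mol/min.
Outlet amounts (n = n₀ + ν ξ):
  B: 349.6 − 1(267.5) = 82.17
  D: 1038 − 1(267.5) = 770.1
  A: 0 + 1(267.5) = 267.5
  E: 502.7 (inert)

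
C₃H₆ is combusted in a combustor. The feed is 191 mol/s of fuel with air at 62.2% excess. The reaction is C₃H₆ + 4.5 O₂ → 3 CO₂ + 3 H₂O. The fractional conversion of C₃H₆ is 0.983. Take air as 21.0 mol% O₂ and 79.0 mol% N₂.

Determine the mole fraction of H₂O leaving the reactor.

0.0814

Stoichiometric O₂ = 4.5 × 191 = 859.5 mol/s; O₂ fed = 859.5 × 1.622 = 1394 mol/s.
N₂ fed = 1394 × 79/21 = 5245 mol/s.
Fuel reacted = 0.983 × 191 → ξ = 187.8 mol/s.
Outlet (n = n₀ + ν ξ):
  C₃H₆: 191 − 1(187.8) = 3.247
  O₂: 1394 − 4.5(187.8) = 549.2
  N₂: 5245 (inert)
  CO₂: 0 + 3(187.8) = 563.3
  H₂O: 0 + 3(187.8) = 563.3
Total out = 6923 mol/s; y_H₂O = 563.3 / 6923 = 0.08135.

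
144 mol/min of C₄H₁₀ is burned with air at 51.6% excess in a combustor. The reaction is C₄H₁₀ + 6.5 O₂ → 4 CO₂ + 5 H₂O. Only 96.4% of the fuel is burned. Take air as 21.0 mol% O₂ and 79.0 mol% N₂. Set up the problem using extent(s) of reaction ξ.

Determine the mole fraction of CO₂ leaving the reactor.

Stoichiometric O₂ = 6.5 × 144 = 936 mol/min; O₂ fed = 936 × 1.516 = 1419 mol/min.
N₂ fed = 1419 × 79/21 = 5338 mol/min.
Fuel reacted = 0.964 × 144 → ξ = 138.8 mol/min.
Outlet (n = n₀ + ν ξ):
  C₄H₁₀: 144 − 1(138.8) = 5.184
  O₂: 1419 − 6.5(138.8) = 516.7
  N₂: 5338 (inert)
  CO₂: 0 + 4(138.8) = 555.3
  H₂O: 0 + 5(138.8) = 694.1
Total out = 7109 mol/min; y_CO₂ = 555.3 / 7109 = 0.0781.

0.0781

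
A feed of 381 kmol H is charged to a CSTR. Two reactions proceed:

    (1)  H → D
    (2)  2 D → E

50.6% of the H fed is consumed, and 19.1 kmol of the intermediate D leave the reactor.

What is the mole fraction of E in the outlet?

Conversion of H: H consumed = 1ξ₁ = 0.506 × 381 → ξ₁ = 192.8 kmol.
D balance: n_D = 0 + 1ξ₁ − 2ξ₂ = 19.1 → ξ₂ = (1·192.8 − 19.1)/2 = 86.84 kmol.
Outlet amounts (n = n₀ + Σ ν·ξ):
  H: 381 − 1(192.8) = 188.2
  D: 0 + 1(192.8) − 2(86.84) = 19.1
  E: 0 + 1(86.84) = 86.84
Total out = 294.2 kmol; y_E = 86.84 / 294.2 = 0.2952.

0.295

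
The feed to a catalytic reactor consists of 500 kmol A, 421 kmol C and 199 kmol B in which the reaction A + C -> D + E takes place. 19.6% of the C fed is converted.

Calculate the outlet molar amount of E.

C reacted = 0.196 × 421 = 82.52 kmol; ν_C = −1, so ξ = 82.52/1 = 82.52 kmol.
Outlet amounts (n = n₀ + ν ξ):
  A: 500 − 1(82.52) = 417.5
  C: 421 − 1(82.52) = 338.5
  D: 0 + 1(82.52) = 82.52
  E: 0 + 1(82.52) = 82.52
  B: 199 (inert)

82.5 kmol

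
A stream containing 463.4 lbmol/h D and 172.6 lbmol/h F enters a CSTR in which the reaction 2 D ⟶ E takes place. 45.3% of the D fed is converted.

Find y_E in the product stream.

D reacted = 0.453 × 463.4 = 209.9 lbmol/h; ν_D = −2, so ξ = 209.9/2 = 105 lbmol/h.
Outlet amounts (n = n₀ + ν ξ):
  D: 463.4 − 2(105) = 253.5
  E: 0 + 1(105) = 105
  F: 172.6 (inert)
Total out = 531 lbmol/h; y_E = 105 / 531 = 0.1977.

0.198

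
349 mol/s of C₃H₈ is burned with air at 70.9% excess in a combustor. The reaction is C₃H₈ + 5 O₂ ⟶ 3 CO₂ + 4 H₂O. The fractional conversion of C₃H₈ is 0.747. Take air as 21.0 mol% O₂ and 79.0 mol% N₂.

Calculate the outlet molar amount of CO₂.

Stoichiometric O₂ = 5 × 349 = 1745 mol/s; O₂ fed = 1745 × 1.709 = 2982 mol/s.
N₂ fed = 2982 × 79/21 = 11220 mol/s.
Fuel reacted = 0.747 × 349 → ξ = 260.7 mol/s.
Outlet (n = n₀ + ν ξ):
  C₃H₈: 349 − 1(260.7) = 88.3
  O₂: 2982 − 5(260.7) = 1679
  N₂: 11220 (inert)
  CO₂: 0 + 3(260.7) = 782.1
  H₂O: 0 + 4(260.7) = 1043

782 mol/s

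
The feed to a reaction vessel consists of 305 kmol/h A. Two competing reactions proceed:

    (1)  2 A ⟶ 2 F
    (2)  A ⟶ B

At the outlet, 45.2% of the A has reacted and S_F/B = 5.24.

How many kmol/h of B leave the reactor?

22.1 kmol/h

Conversion of A: A consumed = 0.452 × 305 = 137.9 kmol/h = 2ξ₁ + 1ξ₂.
Selectivity: 2ξ₁ / (1ξ₂) = 5.24 → ξ₁ = 2.62 ξ₂.
Substitute: (2·2.62 + 1) ξ₂ = 137.9 → ξ₂ = 22.09 kmol/h, ξ₁ = 57.88 kmol/h.
Outlet amounts (n = n₀ + Σ ν·ξ):
  A: 305 − 2(57.88) − 1(22.09) = 167.1
  F: 0 + 2(57.88) = 115.8
  B: 0 + 1(22.09) = 22.09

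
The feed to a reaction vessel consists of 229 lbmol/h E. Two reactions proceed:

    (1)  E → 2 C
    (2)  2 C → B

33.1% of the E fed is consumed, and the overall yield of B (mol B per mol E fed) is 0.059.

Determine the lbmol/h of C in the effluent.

Conversion of E: E consumed = 1ξ₁ = 0.331 × 229 → ξ₁ = 75.8 lbmol/h.
Yield of B: 1ξ₂ / 229 = 0.059 → ξ₂ = 13.51 lbmol/h.
Outlet amounts (n = n₀ + Σ ν·ξ):
  E: 229 − 1(75.8) = 153.2
  C: 0 + 2(75.8) − 2(13.51) = 124.6
  B: 0 + 1(13.51) = 13.51

125 lbmol/h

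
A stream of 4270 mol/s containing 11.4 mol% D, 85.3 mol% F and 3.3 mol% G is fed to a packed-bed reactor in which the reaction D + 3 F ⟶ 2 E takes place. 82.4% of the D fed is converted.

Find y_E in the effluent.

0.231

D reacted = 0.824 × 486.8 = 401.1 mol/s; ν_D = −1, so ξ = 401.1/1 = 401.1 mol/s.
Outlet amounts (n = n₀ + ν ξ):
  D: 486.8 − 1(401.1) = 85.67
  F: 3642 − 3(401.1) = 2439
  E: 0 + 2(401.1) = 802.2
  G: 140.9 (inert)
Total out = 3468 mol/s; y_E = 802.2 / 3468 = 0.2313.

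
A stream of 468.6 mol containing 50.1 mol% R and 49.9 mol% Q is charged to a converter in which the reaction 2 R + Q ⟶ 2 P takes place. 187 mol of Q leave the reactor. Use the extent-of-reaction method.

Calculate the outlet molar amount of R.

141 mol

For Q: n = n₀ − 1ξ → 187 = 233.8 − 1ξ, giving ξ = 46.83 mol.
Outlet amounts (n = n₀ + ν ξ):
  R: 234.8 − 2(46.83) = 141.1
  Q: 233.8 − 1(46.83) = 187
  P: 0 + 2(46.83) = 93.66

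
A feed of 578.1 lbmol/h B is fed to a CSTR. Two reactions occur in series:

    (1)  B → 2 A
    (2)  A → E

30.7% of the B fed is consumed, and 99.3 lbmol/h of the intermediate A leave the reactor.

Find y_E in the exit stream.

0.338

Conversion of B: B consumed = 1ξ₁ = 0.307 × 578.1 → ξ₁ = 177.5 lbmol/h.
A balance: n_A = 0 + 2ξ₁ − 1ξ₂ = 99.3 → ξ₂ = (2·177.5 − 99.3)/1 = 255.7 lbmol/h.
Outlet amounts (n = n₀ + Σ ν·ξ):
  B: 578.1 − 1(177.5) = 400.6
  A: 0 + 2(177.5) − 1(255.7) = 99.3
  E: 0 + 1(255.7) = 255.7
Total out = 755.6 lbmol/h; y_E = 255.7 / 755.6 = 0.3384.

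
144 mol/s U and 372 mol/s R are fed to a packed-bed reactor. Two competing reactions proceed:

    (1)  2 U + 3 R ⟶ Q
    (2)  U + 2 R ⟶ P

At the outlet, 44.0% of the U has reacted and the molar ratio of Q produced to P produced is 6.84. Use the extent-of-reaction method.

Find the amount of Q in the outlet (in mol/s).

Conversion of U: U consumed = 0.44 × 144 = 63.36 mol/s = 2ξ₁ + 1ξ₂.
Selectivity: 1ξ₁ / (1ξ₂) = 6.84 → ξ₁ = 6.84 ξ₂.
Substitute: (2·6.84 + 1) ξ₂ = 63.36 → ξ₂ = 4.316 mol/s, ξ₁ = 29.52 mol/s.
Outlet amounts (n = n₀ + Σ ν·ξ):
  U: 144 − 2(29.52) − 1(4.316) = 80.64
  R: 372 − 3(29.52) − 2(4.316) = 274.8
  Q: 0 + 1(29.52) = 29.52
  P: 0 + 1(4.316) = 4.316

29.5 mol/s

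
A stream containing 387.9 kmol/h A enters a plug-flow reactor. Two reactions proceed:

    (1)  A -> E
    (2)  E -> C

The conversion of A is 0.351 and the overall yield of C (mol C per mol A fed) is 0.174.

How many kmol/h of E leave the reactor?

68.7 kmol/h

Conversion of A: A consumed = 1ξ₁ = 0.351 × 387.9 → ξ₁ = 136.2 kmol/h.
Yield of C: 1ξ₂ / 387.9 = 0.174 → ξ₂ = 67.49 kmol/h.
Outlet amounts (n = n₀ + Σ ν·ξ):
  A: 387.9 − 1(136.2) = 251.7
  E: 0 + 1(136.2) − 1(67.49) = 68.66
  C: 0 + 1(67.49) = 67.49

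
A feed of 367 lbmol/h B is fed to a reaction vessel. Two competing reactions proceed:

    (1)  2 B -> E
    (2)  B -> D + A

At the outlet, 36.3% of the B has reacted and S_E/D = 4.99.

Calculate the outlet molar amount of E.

Conversion of B: B consumed = 0.363 × 367 = 133.2 lbmol/h = 2ξ₁ + 1ξ₂.
Selectivity: 1ξ₁ / (1ξ₂) = 4.99 → ξ₁ = 4.99 ξ₂.
Substitute: (2·4.99 + 1) ξ₂ = 133.2 → ξ₂ = 12.13 lbmol/h, ξ₁ = 60.54 lbmol/h.
Outlet amounts (n = n₀ + Σ ν·ξ):
  B: 367 − 2(60.54) − 1(12.13) = 233.8
  E: 0 + 1(60.54) = 60.54
  D: 0 + 1(12.13) = 12.13
  A: 0 + 1(12.13) = 12.13

60.5 lbmol/h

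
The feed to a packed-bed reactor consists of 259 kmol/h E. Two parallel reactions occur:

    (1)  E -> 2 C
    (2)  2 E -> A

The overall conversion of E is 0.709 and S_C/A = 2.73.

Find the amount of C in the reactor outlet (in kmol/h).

Conversion of E: E consumed = 0.709 × 259 = 183.6 kmol/h = 1ξ₁ + 2ξ₂.
Selectivity: 2ξ₁ / (1ξ₂) = 2.73 → ξ₁ = 1.365 ξ₂.
Substitute: (1·1.365 + 2) ξ₂ = 183.6 → ξ₂ = 54.57 kmol/h, ξ₁ = 74.49 kmol/h.
Outlet amounts (n = n₀ + Σ ν·ξ):
  E: 259 − 1(74.49) − 2(54.57) = 75.37
  C: 0 + 2(74.49) = 149
  A: 0 + 1(54.57) = 54.57

149 kmol/h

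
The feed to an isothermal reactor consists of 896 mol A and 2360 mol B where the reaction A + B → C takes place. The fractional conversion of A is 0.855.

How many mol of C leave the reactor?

766 mol

A reacted = 0.855 × 896 = 766.1 mol; ν_A = −1, so ξ = 766.1/1 = 766.1 mol.
Outlet amounts (n = n₀ + ν ξ):
  A: 896 − 1(766.1) = 129.9
  B: 2360 − 1(766.1) = 1594
  C: 0 + 1(766.1) = 766.1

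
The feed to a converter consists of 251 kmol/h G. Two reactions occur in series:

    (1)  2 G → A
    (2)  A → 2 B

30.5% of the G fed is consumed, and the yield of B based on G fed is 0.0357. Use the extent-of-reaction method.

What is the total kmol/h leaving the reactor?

217 kmol/h

Conversion of G: G consumed = 2ξ₁ = 0.305 × 251 → ξ₁ = 38.28 kmol/h.
Yield of B: 2ξ₂ / 251 = 0.0357 → ξ₂ = 4.48 kmol/h.
Outlet amounts (n = n₀ + Σ ν·ξ):
  G: 251 − 2(38.28) = 174.4
  A: 0 + 1(38.28) − 1(4.48) = 33.8
  B: 0 + 2(4.48) = 8.961
Total out = 174.4 + 33.8 + 8.961 = 217.2 kmol/h.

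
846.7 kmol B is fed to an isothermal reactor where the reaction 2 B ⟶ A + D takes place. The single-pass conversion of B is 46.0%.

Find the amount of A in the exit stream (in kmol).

195 kmol

B reacted = 0.46 × 846.7 = 389.5 kmol; ν_B = −2, so ξ = 389.5/2 = 194.7 kmol.
Outlet amounts (n = n₀ + ν ξ):
  B: 846.7 − 2(194.7) = 457.2
  A: 0 + 1(194.7) = 194.7
  D: 0 + 1(194.7) = 194.7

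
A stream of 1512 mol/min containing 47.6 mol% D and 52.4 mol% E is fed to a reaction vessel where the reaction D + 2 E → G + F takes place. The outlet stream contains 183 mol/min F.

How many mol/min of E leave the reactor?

426 mol/min

For F: n = n₀ + 1ξ → 183 = 0 + 1ξ, giving ξ = 183 mol/min.
Outlet amounts (n = n₀ + ν ξ):
  D: 719.7 − 1(183) = 536.7
  E: 792.3 − 2(183) = 426.3
  G: 0 + 1(183) = 183
  F: 0 + 1(183) = 183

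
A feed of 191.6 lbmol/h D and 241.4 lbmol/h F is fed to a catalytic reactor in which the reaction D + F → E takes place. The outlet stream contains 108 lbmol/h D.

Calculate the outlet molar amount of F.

For D: n = n₀ − 1ξ → 108 = 191.6 − 1ξ, giving ξ = 83.6 lbmol/h.
Outlet amounts (n = n₀ + ν ξ):
  D: 191.6 − 1(83.6) = 108
  F: 241.4 − 1(83.6) = 157.8
  E: 0 + 1(83.6) = 83.6

158 lbmol/h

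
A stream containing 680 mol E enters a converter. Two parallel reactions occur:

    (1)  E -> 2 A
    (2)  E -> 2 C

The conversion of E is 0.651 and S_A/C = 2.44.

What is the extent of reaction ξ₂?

ξ₂ = 129 mol

Conversion of E: E consumed = 0.651 × 680 = 442.7 mol = 1ξ₁ + 1ξ₂.
Selectivity: 2ξ₁ / (2ξ₂) = 2.44 → ξ₁ = 2.44 ξ₂.
Substitute: (1·2.44 + 1) ξ₂ = 442.7 → ξ₂ = 128.7 mol, ξ₁ = 314 mol.
Outlet amounts (n = n₀ + Σ ν·ξ):
  E: 680 − 1(314) − 1(128.7) = 237.3
  A: 0 + 2(314) = 628
  C: 0 + 2(128.7) = 257.4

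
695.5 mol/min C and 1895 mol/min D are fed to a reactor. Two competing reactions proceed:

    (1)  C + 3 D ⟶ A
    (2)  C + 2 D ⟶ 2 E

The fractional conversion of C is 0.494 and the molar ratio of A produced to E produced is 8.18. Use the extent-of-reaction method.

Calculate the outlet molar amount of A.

324 mol/min

Conversion of C: C consumed = 0.494 × 695.5 = 343.6 mol/min = 1ξ₁ + 1ξ₂.
Selectivity: 1ξ₁ / (2ξ₂) = 8.18 → ξ₁ = 16.36 ξ₂.
Substitute: (1·16.36 + 1) ξ₂ = 343.6 → ξ₂ = 19.79 mol/min, ξ₁ = 323.8 mol/min.
Outlet amounts (n = n₀ + Σ ν·ξ):
  C: 695.5 − 1(323.8) − 1(19.79) = 351.9
  D: 1895 − 3(323.8) − 2(19.79) = 884.1
  A: 0 + 1(323.8) = 323.8
  E: 0 + 2(19.79) = 39.58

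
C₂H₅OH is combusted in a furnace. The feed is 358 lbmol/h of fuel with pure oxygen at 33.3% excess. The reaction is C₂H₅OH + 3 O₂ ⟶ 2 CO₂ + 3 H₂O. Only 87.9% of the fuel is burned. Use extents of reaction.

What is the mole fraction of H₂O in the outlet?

Stoichiometric O₂ = 3 × 358 = 1074 lbmol/h; O₂ fed = 1074 × 1.333 = 1432 lbmol/h.
Fuel reacted = 0.879 × 358 → ξ = 314.7 lbmol/h.
Outlet (n = n₀ + ν ξ):
  C₂H₅OH: 358 − 1(314.7) = 43.32
  O₂: 1432 − 3(314.7) = 487.6
  CO₂: 0 + 2(314.7) = 629.4
  H₂O: 0 + 3(314.7) = 944
Total out = 2104 lbmol/h; y_H₂O = 944 / 2104 = 0.4486.

0.449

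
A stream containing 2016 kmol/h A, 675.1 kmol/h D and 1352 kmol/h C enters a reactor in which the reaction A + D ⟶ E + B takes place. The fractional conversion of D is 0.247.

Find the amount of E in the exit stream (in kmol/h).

D reacted = 0.247 × 675.1 = 166.7 kmol/h; ν_D = −1, so ξ = 166.7/1 = 166.7 kmol/h.
Outlet amounts (n = n₀ + ν ξ):
  A: 2016 − 1(166.7) = 1849
  D: 675.1 − 1(166.7) = 508.4
  E: 0 + 1(166.7) = 166.7
  B: 0 + 1(166.7) = 166.7
  C: 1352 (inert)

167 kmol/h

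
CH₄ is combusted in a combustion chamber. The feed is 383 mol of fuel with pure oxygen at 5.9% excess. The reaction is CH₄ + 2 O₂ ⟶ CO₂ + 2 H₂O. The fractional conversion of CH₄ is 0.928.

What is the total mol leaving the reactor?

Stoichiometric O₂ = 2 × 383 = 766 mol; O₂ fed = 766 × 1.059 = 811.2 mol.
Fuel reacted = 0.928 × 383 → ξ = 355.4 mol.
Outlet (n = n₀ + ν ξ):
  CH₄: 383 − 1(355.4) = 27.58
  O₂: 811.2 − 2(355.4) = 100.3
  CO₂: 0 + 1(355.4) = 355.4
  H₂O: 0 + 2(355.4) = 710.8
Total out = 27.58 + 100.3 + 355.4 + 710.8 = 1194 mol.

1190 mol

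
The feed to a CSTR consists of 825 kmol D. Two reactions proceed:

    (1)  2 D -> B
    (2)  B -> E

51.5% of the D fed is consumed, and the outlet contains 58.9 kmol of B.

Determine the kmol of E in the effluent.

Conversion of D: D consumed = 2ξ₁ = 0.515 × 825 → ξ₁ = 212.4 kmol.
B balance: n_B = 0 + 1ξ₁ − 1ξ₂ = 58.9 → ξ₂ = (1·212.4 − 58.9)/1 = 153.5 kmol.
Outlet amounts (n = n₀ + Σ ν·ξ):
  D: 825 − 2(212.4) = 400.1
  B: 0 + 1(212.4) − 1(153.5) = 58.9
  E: 0 + 1(153.5) = 153.5

154 kmol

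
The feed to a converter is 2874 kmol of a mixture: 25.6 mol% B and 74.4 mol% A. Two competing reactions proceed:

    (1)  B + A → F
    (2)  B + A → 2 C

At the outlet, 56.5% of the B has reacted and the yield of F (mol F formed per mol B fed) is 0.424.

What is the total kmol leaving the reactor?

2560 kmol

Yield of F: 1ξ₁ / 735.7 = 0.424 → ξ₁ = 312 kmol.
Conversion of B: 1ξ₁ + 1ξ₂ = 0.565 × 735.7 = 415.7 → ξ₂ = 103.7 kmol.
Outlet amounts (n = n₀ + Σ ν·ξ):
  B: 735.7 − 1(312) − 1(103.7) = 320
  A: 2138 − 1(312) − 1(103.7) = 1723
  F: 0 + 1(312) = 312
  C: 0 + 2(103.7) = 207.5
Total out = 320 + 1723 + 312 + 207.5 = 2562 kmol.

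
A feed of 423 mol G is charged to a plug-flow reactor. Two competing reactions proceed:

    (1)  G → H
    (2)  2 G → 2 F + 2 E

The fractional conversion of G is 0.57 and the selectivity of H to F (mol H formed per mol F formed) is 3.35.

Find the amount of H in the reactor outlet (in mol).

Conversion of G: G consumed = 0.57 × 423 = 241.1 mol = 1ξ₁ + 2ξ₂.
Selectivity: 1ξ₁ / (2ξ₂) = 3.35 → ξ₁ = 6.7 ξ₂.
Substitute: (1·6.7 + 2) ξ₂ = 241.1 → ξ₂ = 27.71 mol, ξ₁ = 185.7 mol.
Outlet amounts (n = n₀ + Σ ν·ξ):
  G: 423 − 1(185.7) − 2(27.71) = 181.9
  H: 0 + 1(185.7) = 185.7
  F: 0 + 2(27.71) = 55.43
  E: 0 + 2(27.71) = 55.43

186 mol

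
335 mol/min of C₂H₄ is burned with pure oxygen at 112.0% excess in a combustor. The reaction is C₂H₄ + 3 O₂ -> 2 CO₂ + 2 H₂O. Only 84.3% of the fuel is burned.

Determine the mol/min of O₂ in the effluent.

1280 mol/min

Stoichiometric O₂ = 3 × 335 = 1005 mol/min; O₂ fed = 1005 × 2.120 = 2131 mol/min.
Fuel reacted = 0.843 × 335 → ξ = 282.4 mol/min.
Outlet (n = n₀ + ν ξ):
  C₂H₄: 335 − 1(282.4) = 52.6
  O₂: 2131 − 3(282.4) = 1283
  CO₂: 0 + 2(282.4) = 564.8
  H₂O: 0 + 2(282.4) = 564.8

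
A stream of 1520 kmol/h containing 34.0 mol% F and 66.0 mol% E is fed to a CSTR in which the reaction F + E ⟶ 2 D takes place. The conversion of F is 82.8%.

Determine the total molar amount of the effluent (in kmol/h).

1520 kmol/h

F reacted = 0.828 × 516.8 = 427.9 kmol/h; ν_F = −1, so ξ = 427.9/1 = 427.9 kmol/h.
Outlet amounts (n = n₀ + ν ξ):
  F: 516.8 − 1(427.9) = 88.89
  E: 1003 − 1(427.9) = 575.3
  D: 0 + 2(427.9) = 855.8
Total out = 88.89 + 575.3 + 855.8 = 1520 kmol/h.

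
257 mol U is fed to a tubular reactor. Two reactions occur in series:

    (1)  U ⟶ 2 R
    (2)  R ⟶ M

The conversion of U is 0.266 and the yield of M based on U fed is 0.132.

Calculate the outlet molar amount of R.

Conversion of U: U consumed = 1ξ₁ = 0.266 × 257 → ξ₁ = 68.36 mol.
Yield of M: 1ξ₂ / 257 = 0.132 → ξ₂ = 33.92 mol.
Outlet amounts (n = n₀ + Σ ν·ξ):
  U: 257 − 1(68.36) = 188.6
  R: 0 + 2(68.36) − 1(33.92) = 102.8
  M: 0 + 1(33.92) = 33.92

103 mol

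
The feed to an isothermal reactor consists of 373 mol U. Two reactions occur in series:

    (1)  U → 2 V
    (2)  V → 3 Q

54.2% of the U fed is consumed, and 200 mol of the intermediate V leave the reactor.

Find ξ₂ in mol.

Conversion of U: U consumed = 1ξ₁ = 0.542 × 373 → ξ₁ = 202.2 mol.
V balance: n_V = 0 + 2ξ₁ − 1ξ₂ = 200 → ξ₂ = (2·202.2 − 200)/1 = 204.3 mol.
Outlet amounts (n = n₀ + Σ ν·ξ):
  U: 373 − 1(202.2) = 170.8
  V: 0 + 2(202.2) − 1(204.3) = 200
  Q: 0 + 3(204.3) = 613

ξ₂ = 204 mol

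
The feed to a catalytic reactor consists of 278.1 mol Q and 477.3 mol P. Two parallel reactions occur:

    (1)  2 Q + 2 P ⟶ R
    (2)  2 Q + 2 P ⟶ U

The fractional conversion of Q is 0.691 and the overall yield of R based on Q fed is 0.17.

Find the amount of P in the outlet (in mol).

285 mol

Yield of R: 1ξ₁ / 278.1 = 0.17 → ξ₁ = 47.28 mol.
Conversion of Q: 2ξ₁ + 2ξ₂ = 0.691 × 278.1 = 192.2 → ξ₂ = 48.81 mol.
Outlet amounts (n = n₀ + Σ ν·ξ):
  Q: 278.1 − 2(47.28) − 2(48.81) = 85.93
  P: 477.3 − 2(47.28) − 2(48.81) = 285.1
  R: 0 + 1(47.28) = 47.28
  U: 0 + 1(48.81) = 48.81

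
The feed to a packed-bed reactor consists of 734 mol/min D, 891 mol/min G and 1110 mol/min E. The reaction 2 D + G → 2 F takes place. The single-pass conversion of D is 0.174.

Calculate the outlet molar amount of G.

D reacted = 0.174 × 734 = 127.7 mol/min; ν_D = −2, so ξ = 127.7/2 = 63.86 mol/min.
Outlet amounts (n = n₀ + ν ξ):
  D: 734 − 2(63.86) = 606.3
  G: 891 − 1(63.86) = 827.1
  F: 0 + 2(63.86) = 127.7
  E: 1110 (inert)

827 mol/min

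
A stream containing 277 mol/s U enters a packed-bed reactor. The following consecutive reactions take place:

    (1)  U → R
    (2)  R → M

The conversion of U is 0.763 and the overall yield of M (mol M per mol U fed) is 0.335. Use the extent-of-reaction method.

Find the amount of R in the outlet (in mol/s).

Conversion of U: U consumed = 1ξ₁ = 0.763 × 277 → ξ₁ = 211.4 mol/s.
Yield of M: 1ξ₂ / 277 = 0.335 → ξ₂ = 92.8 mol/s.
Outlet amounts (n = n₀ + Σ ν·ξ):
  U: 277 − 1(211.4) = 65.65
  R: 0 + 1(211.4) − 1(92.8) = 118.6
  M: 0 + 1(92.8) = 92.8

119 mol/s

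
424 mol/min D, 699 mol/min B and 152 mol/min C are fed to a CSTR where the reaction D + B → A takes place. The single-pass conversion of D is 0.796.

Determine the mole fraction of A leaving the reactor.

0.36

D reacted = 0.796 × 424 = 337.5 mol/min; ν_D = −1, so ξ = 337.5/1 = 337.5 mol/min.
Outlet amounts (n = n₀ + ν ξ):
  D: 424 − 1(337.5) = 86.5
  B: 699 − 1(337.5) = 361.5
  A: 0 + 1(337.5) = 337.5
  C: 152 (inert)
Total out = 937.5 mol/min; y_A = 337.5 / 937.5 = 0.36.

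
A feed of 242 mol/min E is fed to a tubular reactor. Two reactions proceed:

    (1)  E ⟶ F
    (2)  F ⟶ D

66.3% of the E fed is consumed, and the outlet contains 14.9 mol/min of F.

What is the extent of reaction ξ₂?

Conversion of E: E consumed = 1ξ₁ = 0.663 × 242 → ξ₁ = 160.4 mol/min.
F balance: n_F = 0 + 1ξ₁ − 1ξ₂ = 14.9 → ξ₂ = (1·160.4 − 14.9)/1 = 145.5 mol/min.
Outlet amounts (n = n₀ + Σ ν·ξ):
  E: 242 − 1(160.4) = 81.55
  F: 0 + 1(160.4) − 1(145.5) = 14.9
  D: 0 + 1(145.5) = 145.5

ξ₂ = 146 mol/min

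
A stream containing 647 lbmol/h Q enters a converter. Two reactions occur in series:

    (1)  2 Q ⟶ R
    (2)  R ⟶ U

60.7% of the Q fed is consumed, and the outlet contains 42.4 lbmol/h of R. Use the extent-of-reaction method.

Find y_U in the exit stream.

0.342

Conversion of Q: Q consumed = 2ξ₁ = 0.607 × 647 → ξ₁ = 196.4 lbmol/h.
R balance: n_R = 0 + 1ξ₁ − 1ξ₂ = 42.4 → ξ₂ = (1·196.4 − 42.4)/1 = 154 lbmol/h.
Outlet amounts (n = n₀ + Σ ν·ξ):
  Q: 647 − 2(196.4) = 254.3
  R: 0 + 1(196.4) − 1(154) = 42.4
  U: 0 + 1(154) = 154
Total out = 450.6 lbmol/h; y_U = 154 / 450.6 = 0.3417.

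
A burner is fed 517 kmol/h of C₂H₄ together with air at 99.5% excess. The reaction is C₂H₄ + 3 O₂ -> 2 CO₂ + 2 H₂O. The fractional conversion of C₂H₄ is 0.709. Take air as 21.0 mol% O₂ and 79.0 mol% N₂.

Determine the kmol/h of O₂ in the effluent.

1990 kmol/h

Stoichiometric O₂ = 3 × 517 = 1551 kmol/h; O₂ fed = 1551 × 1.995 = 3094 kmol/h.
N₂ fed = 3094 × 79/21 = 11640 kmol/h.
Fuel reacted = 0.709 × 517 → ξ = 366.6 kmol/h.
Outlet (n = n₀ + ν ξ):
  C₂H₄: 517 − 1(366.6) = 150.4
  O₂: 3094 − 3(366.6) = 1995
  N₂: 11640 (inert)
  CO₂: 0 + 2(366.6) = 733.1
  H₂O: 0 + 2(366.6) = 733.1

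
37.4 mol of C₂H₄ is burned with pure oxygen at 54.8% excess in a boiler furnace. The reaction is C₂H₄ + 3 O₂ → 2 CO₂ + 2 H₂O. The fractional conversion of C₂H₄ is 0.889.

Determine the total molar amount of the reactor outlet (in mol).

Stoichiometric O₂ = 3 × 37.4 = 112.2 mol; O₂ fed = 112.2 × 1.548 = 173.7 mol.
Fuel reacted = 0.889 × 37.4 → ξ = 33.25 mol.
Outlet (n = n₀ + ν ξ):
  C₂H₄: 37.4 − 1(33.25) = 4.151
  O₂: 173.7 − 3(33.25) = 73.94
  CO₂: 0 + 2(33.25) = 66.5
  H₂O: 0 + 2(33.25) = 66.5
Total out = 4.151 + 73.94 + 66.5 + 66.5 = 211.1 mol.

211 mol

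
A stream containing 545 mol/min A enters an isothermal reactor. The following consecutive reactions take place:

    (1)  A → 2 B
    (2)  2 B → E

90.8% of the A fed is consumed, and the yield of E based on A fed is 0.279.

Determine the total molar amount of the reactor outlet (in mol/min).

888 mol/min

Conversion of A: A consumed = 1ξ₁ = 0.908 × 545 → ξ₁ = 494.9 mol/min.
Yield of E: 1ξ₂ / 545 = 0.279 → ξ₂ = 152.1 mol/min.
Outlet amounts (n = n₀ + Σ ν·ξ):
  A: 545 − 1(494.9) = 50.14
  B: 0 + 2(494.9) − 2(152.1) = 685.6
  E: 0 + 1(152.1) = 152.1
Total out = 50.14 + 685.6 + 152.1 = 887.8 mol/min.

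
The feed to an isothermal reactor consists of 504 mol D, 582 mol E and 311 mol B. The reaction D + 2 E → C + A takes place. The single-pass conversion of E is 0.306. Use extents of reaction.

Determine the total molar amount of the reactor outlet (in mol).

E reacted = 0.306 × 582 = 178.1 mol; ν_E = −2, so ξ = 178.1/2 = 89.05 mol.
Outlet amounts (n = n₀ + ν ξ):
  D: 504 − 1(89.05) = 415
  E: 582 − 2(89.05) = 403.9
  C: 0 + 1(89.05) = 89.05
  A: 0 + 1(89.05) = 89.05
  B: 311 (inert)
Total out = 415 + 403.9 + 89.05 + 89.05 + 311 = 1308 mol.

1310 mol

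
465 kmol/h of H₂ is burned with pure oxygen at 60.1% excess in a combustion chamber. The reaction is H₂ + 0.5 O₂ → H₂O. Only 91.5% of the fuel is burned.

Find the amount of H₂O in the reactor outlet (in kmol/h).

425 kmol/h

Stoichiometric O₂ = 0.5 × 465 = 232.5 kmol/h; O₂ fed = 232.5 × 1.601 = 372.2 kmol/h.
Fuel reacted = 0.915 × 465 → ξ = 425.5 kmol/h.
Outlet (n = n₀ + ν ξ):
  H₂: 465 − 1(425.5) = 39.52
  O₂: 372.2 − 0.5(425.5) = 159.5
  H₂O: 0 + 1(425.5) = 425.5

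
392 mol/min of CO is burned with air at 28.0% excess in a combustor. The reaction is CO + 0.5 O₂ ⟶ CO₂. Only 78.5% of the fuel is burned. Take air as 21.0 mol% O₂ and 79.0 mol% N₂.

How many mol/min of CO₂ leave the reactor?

308 mol/min

Stoichiometric O₂ = 0.5 × 392 = 196 mol/min; O₂ fed = 196 × 1.280 = 250.9 mol/min.
N₂ fed = 250.9 × 79/21 = 943.8 mol/min.
Fuel reacted = 0.785 × 392 → ξ = 307.7 mol/min.
Outlet (n = n₀ + ν ξ):
  CO: 392 − 1(307.7) = 84.28
  O₂: 250.9 − 0.5(307.7) = 97.02
  N₂: 943.8 (inert)
  CO₂: 0 + 1(307.7) = 307.7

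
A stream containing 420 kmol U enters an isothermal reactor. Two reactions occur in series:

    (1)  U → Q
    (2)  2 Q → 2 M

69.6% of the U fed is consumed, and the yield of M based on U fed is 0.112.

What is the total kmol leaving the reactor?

420 kmol

Conversion of U: U consumed = 1ξ₁ = 0.696 × 420 → ξ₁ = 292.3 kmol.
Yield of M: 2ξ₂ / 420 = 0.112 → ξ₂ = 23.52 kmol.
Outlet amounts (n = n₀ + Σ ν·ξ):
  U: 420 − 1(292.3) = 127.7
  Q: 0 + 1(292.3) − 2(23.52) = 245.3
  M: 0 + 2(23.52) = 47.04
Total out = 127.7 + 245.3 + 47.04 = 420 kmol.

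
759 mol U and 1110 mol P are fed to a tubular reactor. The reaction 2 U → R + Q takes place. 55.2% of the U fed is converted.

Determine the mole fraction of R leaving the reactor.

0.112

U reacted = 0.552 × 759 = 419 mol; ν_U = −2, so ξ = 419/2 = 209.5 mol.
Outlet amounts (n = n₀ + ν ξ):
  U: 759 − 2(209.5) = 340
  R: 0 + 1(209.5) = 209.5
  Q: 0 + 1(209.5) = 209.5
  P: 1110 (inert)
Total out = 1869 mol; y_R = 209.5 / 1869 = 0.1121.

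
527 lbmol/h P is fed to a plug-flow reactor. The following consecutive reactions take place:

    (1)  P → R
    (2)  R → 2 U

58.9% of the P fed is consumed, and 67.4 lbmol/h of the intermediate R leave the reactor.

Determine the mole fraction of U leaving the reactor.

Conversion of P: P consumed = 1ξ₁ = 0.589 × 527 → ξ₁ = 310.4 lbmol/h.
R balance: n_R = 0 + 1ξ₁ − 1ξ₂ = 67.4 → ξ₂ = (1·310.4 − 67.4)/1 = 243 lbmol/h.
Outlet amounts (n = n₀ + Σ ν·ξ):
  P: 527 − 1(310.4) = 216.6
  R: 0 + 1(310.4) − 1(243) = 67.4
  U: 0 + 2(243) = 486
Total out = 770 lbmol/h; y_U = 486 / 770 = 0.6312.

0.631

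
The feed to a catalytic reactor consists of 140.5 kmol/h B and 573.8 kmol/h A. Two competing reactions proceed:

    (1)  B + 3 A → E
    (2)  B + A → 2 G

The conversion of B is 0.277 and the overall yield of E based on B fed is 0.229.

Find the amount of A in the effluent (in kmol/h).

471 kmol/h

Yield of E: 1ξ₁ / 140.5 = 0.229 → ξ₁ = 32.17 kmol/h.
Conversion of B: 1ξ₁ + 1ξ₂ = 0.277 × 140.5 = 38.92 → ξ₂ = 6.744 kmol/h.
Outlet amounts (n = n₀ + Σ ν·ξ):
  B: 140.5 − 1(32.17) − 1(6.744) = 101.6
  A: 573.8 − 3(32.17) − 1(6.744) = 470.5
  E: 0 + 1(32.17) = 32.17
  G: 0 + 2(6.744) = 13.49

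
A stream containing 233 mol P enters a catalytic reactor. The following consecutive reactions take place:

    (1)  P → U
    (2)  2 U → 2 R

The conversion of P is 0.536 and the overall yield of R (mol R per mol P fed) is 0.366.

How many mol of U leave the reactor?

39.6 mol

Conversion of P: P consumed = 1ξ₁ = 0.536 × 233 → ξ₁ = 124.9 mol.
Yield of R: 2ξ₂ / 233 = 0.366 → ξ₂ = 42.64 mol.
Outlet amounts (n = n₀ + Σ ν·ξ):
  P: 233 − 1(124.9) = 108.1
  U: 0 + 1(124.9) − 2(42.64) = 39.61
  R: 0 + 2(42.64) = 85.28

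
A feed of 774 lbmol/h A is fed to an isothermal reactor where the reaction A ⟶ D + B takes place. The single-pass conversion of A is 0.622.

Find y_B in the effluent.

A reacted = 0.622 × 774 = 481.4 lbmol/h; ν_A = −1, so ξ = 481.4/1 = 481.4 lbmol/h.
Outlet amounts (n = n₀ + ν ξ):
  A: 774 − 1(481.4) = 292.6
  D: 0 + 1(481.4) = 481.4
  B: 0 + 1(481.4) = 481.4
Total out = 1255 lbmol/h; y_B = 481.4 / 1255 = 0.3835.

0.383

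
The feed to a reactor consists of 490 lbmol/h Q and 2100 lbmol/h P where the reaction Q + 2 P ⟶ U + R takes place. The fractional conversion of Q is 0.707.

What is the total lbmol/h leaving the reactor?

2240 lbmol/h

Q reacted = 0.707 × 490 = 346.4 lbmol/h; ν_Q = −1, so ξ = 346.4/1 = 346.4 lbmol/h.
Outlet amounts (n = n₀ + ν ξ):
  Q: 490 − 1(346.4) = 143.6
  P: 2100 − 2(346.4) = 1407
  U: 0 + 1(346.4) = 346.4
  R: 0 + 1(346.4) = 346.4
Total out = 143.6 + 1407 + 346.4 + 346.4 = 2244 lbmol/h.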